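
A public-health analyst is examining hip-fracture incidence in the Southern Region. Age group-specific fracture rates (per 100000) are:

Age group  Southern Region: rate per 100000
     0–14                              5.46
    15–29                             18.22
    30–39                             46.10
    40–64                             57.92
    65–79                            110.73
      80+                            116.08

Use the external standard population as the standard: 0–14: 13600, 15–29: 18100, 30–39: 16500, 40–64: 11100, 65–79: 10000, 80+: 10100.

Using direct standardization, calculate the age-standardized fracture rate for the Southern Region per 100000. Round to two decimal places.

Standard total = 79400; weights = 0.1713, 0.2280, 0.2078, 0.1398, 0.1259, 0.1272.
Standardized rate: 0.1713×5.46 + 0.2280×18.22 + 0.2078×46.10 + 0.1398×57.92 + 0.1259×110.73 + 0.1272×116.08 = 51.4774 per 100000.

51.48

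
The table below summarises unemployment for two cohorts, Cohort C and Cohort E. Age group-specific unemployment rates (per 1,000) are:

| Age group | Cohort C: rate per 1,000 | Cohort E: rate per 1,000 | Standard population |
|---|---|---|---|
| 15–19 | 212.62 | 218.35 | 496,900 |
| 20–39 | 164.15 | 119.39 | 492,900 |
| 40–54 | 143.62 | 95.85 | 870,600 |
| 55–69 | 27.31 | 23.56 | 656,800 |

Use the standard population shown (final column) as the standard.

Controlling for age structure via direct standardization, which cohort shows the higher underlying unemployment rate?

Standard total = 2,517,200; weights = 0.1974, 0.1958, 0.3459, 0.2609.
Cohort C: 0.1974×212.62 + 0.1958×164.15 + 0.3459×143.62 + 0.2609×27.31 = 130.9126 per 1,000.
Cohort E: 0.1974×218.35 + 0.1958×119.39 + 0.3459×95.85 + 0.2609×23.56 = 105.7789 per 1,000.

Cohort C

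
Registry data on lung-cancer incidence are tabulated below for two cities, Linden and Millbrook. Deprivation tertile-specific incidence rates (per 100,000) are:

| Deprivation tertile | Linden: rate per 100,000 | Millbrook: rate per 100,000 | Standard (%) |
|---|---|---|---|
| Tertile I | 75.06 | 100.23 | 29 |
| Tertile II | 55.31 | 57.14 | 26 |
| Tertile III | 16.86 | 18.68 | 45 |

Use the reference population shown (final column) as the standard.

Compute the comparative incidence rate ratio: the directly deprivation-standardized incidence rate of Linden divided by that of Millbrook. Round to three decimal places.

0.836

Standard weights: 0.29, 0.26, 0.45.
Linden: 0.2900×75.06 + 0.2600×55.31 + 0.4500×16.86 = 43.7350 per 100,000.
Millbrook: 0.2900×100.23 + 0.2600×57.14 + 0.4500×18.68 = 52.3291 per 100,000.
Ratio = 43.7350 ÷ 52.3291 = 0.83577.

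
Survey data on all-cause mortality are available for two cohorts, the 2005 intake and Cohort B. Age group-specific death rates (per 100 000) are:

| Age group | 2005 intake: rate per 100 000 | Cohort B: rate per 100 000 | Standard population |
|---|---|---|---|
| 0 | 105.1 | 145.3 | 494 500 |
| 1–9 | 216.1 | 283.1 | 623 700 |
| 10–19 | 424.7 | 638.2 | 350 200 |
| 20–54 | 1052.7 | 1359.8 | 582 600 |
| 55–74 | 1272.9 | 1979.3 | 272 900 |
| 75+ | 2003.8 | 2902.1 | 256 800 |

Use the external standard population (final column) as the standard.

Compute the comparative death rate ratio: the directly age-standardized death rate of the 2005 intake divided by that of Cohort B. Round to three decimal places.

0.710

Standard total = 2 580 700; weights = 0.1916, 0.2417, 0.1357, 0.2258, 0.1057, 0.0995.
The 2005 intake: 0.1916×105.1 + 0.2417×216.1 + 0.1357×424.7 + 0.2258×1052.7 + 0.1057×1272.9 + 0.0995×2003.8 = 701.6456 per 100 000.
Cohort B: 0.1916×145.3 + 0.2417×283.1 + 0.1357×638.2 + 0.2258×1359.8 + 0.1057×1979.3 + 0.0995×2902.1 = 987.9287 per 100 000.
Ratio = 701.6456 ÷ 987.9287 = 0.71022.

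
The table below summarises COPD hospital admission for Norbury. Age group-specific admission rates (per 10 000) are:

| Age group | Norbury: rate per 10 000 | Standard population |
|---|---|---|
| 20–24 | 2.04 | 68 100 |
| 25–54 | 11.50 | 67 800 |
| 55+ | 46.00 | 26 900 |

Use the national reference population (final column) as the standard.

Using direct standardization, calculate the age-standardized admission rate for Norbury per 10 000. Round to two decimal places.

Standard total = 162 800; weights = 0.4183, 0.4165, 0.1652.
Standardized rate: 0.4183×2.04 + 0.4165×11.50 + 0.1652×46.00 = 13.2434 per 10 000.

13.24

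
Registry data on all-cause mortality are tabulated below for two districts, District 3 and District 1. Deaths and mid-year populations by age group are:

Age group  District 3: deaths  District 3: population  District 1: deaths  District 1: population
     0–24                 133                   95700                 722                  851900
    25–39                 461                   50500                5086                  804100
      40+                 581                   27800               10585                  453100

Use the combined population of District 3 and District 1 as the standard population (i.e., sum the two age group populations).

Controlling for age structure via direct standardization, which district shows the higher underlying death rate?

Age-specific rates per 100000 for District 3: 138.98, 912.87, 2089.93.
For District 1: 84.75, 632.51, 2336.13.
Combined standard total = 2283100; weights = 0.4150, 0.3743, 0.2106.
District 3: 0.4150×138.98 + 0.3743×912.87 + 0.2106×2089.93 = 839.5952 per 100000.
District 1: 0.4150×84.75 + 0.3743×632.51 + 0.2106×2336.13 = 764.0037 per 100000.
The crude rates (675.29 vs 777.25) would put District 1 higher, but that reflects its age composition; once standardized to a common age structure, District 3 has the higher underlying rate.

District 3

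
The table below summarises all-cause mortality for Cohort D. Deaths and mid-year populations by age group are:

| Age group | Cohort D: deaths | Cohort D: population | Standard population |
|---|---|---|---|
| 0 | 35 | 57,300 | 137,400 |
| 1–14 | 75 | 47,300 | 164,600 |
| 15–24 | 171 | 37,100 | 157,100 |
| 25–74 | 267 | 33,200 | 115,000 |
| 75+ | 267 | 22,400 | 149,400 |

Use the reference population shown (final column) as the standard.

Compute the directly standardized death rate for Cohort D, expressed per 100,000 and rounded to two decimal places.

521.72

Age-specific rates per 100,000 for Cohort D: 61.08, 158.56, 460.92, 804.22, 1191.96.
Standard total = 723,500; weights = 0.1899, 0.2275, 0.2171, 0.1589, 0.2065.
Standardized rate: 0.1899×61.08 + 0.2275×158.56 + 0.2171×460.92 + 0.1589×804.22 + 0.2065×1191.96 = 521.7228 per 100,000.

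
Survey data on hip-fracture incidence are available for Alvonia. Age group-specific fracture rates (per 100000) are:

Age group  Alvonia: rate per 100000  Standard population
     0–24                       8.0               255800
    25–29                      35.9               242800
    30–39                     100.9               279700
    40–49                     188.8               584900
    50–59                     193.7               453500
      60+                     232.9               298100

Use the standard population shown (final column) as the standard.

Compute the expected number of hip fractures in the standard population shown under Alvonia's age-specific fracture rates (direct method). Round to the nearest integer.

Expected hip fractures = Σ (standard pop × age-specific rate ÷ 100000)
= 255800×8.0/100000 + 242800×35.9/100000 + 279700×100.9/100000 + 584900×188.8/100000 + 453500×193.7/100000 + 298100×232.9/100000
= 20.46 + 87.17 + 282.22 + 1104.29 + 878.43 + 694.27 = 3066.84.

3067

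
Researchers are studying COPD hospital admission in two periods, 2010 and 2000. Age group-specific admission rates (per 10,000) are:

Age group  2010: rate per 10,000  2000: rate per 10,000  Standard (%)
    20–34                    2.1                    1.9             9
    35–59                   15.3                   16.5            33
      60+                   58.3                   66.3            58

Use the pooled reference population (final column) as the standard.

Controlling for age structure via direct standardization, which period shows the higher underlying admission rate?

Standard weights: 0.09, 0.33, 0.58.
2010: 0.0900×2.1 + 0.3300×15.3 + 0.5800×58.3 = 39.0520 per 10,000.
2000: 0.0900×1.9 + 0.3300×16.5 + 0.5800×66.3 = 44.0700 per 10,000.

2000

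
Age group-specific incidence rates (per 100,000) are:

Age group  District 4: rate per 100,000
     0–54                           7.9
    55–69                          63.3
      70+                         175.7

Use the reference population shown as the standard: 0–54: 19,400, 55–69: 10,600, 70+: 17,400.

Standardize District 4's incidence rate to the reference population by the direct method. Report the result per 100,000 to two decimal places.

81.89

Standard total = 47,400; weights = 0.4093, 0.2236, 0.3671.
Standardized rate: 0.4093×7.9 + 0.2236×63.3 + 0.3671×175.7 = 81.8865 per 100,000.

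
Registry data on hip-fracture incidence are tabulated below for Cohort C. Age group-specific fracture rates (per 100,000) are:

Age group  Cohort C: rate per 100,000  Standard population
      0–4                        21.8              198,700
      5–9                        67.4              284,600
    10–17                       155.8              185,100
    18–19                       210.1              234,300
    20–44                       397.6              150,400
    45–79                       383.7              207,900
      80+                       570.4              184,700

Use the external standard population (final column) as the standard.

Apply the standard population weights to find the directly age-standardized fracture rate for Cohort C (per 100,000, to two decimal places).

239.68

Standard total = 1,445,700; weights = 0.1374, 0.1969, 0.1280, 0.1621, 0.1040, 0.1438, 0.1278.
Standardized rate: 0.1374×21.8 + 0.1969×67.4 + 0.1280×155.8 + 0.1621×210.1 + 0.1040×397.6 + 0.1438×383.7 + 0.1278×570.4 = 239.6776 per 100,000.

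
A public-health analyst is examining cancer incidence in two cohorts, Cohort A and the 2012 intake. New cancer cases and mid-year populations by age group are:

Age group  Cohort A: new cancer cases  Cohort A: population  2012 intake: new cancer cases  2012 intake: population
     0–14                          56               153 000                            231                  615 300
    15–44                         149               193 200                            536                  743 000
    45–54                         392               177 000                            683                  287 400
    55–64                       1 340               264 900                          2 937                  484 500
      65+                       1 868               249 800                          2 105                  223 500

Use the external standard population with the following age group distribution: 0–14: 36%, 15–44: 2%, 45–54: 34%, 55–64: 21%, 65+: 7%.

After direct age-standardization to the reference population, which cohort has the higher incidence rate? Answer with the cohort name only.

2012 intake

Age-specific rates per 100 000 for Cohort A: 36.60, 77.12, 221.47, 505.85, 747.80.
For the 2012 intake: 37.54, 72.14, 237.65, 606.19, 941.83.
Standard weights: 0.36, 0.02, 0.34, 0.21, 0.07.
Cohort A: 0.3600×36.60 + 0.0200×77.12 + 0.3400×221.47 + 0.2100×505.85 + 0.0700×747.80 = 248.5930 per 100 000.
The 2012 intake: 0.3600×37.54 + 0.0200×72.14 + 0.3400×237.65 + 0.2100×606.19 + 0.0700×941.83 = 288.9872 per 100 000.
The crude rates (366.61 vs 275.82) would put Cohort A higher, but that reflects its age composition; once standardized to a common age structure, the 2012 intake has the higher underlying rate.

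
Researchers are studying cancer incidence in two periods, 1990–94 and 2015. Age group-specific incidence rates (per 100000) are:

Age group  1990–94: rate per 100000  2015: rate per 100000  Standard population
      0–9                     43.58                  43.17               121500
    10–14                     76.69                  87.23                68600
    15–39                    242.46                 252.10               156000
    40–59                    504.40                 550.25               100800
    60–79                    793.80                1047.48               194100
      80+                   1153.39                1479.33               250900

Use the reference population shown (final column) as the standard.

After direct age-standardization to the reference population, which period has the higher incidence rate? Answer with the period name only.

2015

Standard total = 891900; weights = 0.1362, 0.0769, 0.1749, 0.1130, 0.2176, 0.2813.
1990–94: 0.1362×43.58 + 0.0769×76.69 + 0.1749×242.46 + 0.1130×504.40 + 0.2176×793.80 + 0.2813×1153.39 = 608.4598 per 100000.
2015: 0.1362×43.17 + 0.0769×87.23 + 0.1749×252.10 + 0.1130×550.25 + 0.2176×1047.48 + 0.2813×1479.33 = 762.9798 per 100000.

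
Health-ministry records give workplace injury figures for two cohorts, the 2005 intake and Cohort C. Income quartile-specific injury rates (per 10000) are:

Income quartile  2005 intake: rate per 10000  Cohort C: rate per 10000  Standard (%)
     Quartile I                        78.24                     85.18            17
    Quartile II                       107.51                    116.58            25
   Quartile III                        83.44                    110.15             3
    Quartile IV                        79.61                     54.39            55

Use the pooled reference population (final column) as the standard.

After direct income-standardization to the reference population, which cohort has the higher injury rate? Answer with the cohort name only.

Standard weights: 0.17, 0.25, 0.03, 0.55.
The 2005 intake: 0.1700×78.24 + 0.2500×107.51 + 0.0300×83.44 + 0.5500×79.61 = 86.4670 per 10000.
Cohort C: 0.1700×85.18 + 0.2500×116.58 + 0.0300×110.15 + 0.5500×54.39 = 76.8446 per 10000.

2005 intake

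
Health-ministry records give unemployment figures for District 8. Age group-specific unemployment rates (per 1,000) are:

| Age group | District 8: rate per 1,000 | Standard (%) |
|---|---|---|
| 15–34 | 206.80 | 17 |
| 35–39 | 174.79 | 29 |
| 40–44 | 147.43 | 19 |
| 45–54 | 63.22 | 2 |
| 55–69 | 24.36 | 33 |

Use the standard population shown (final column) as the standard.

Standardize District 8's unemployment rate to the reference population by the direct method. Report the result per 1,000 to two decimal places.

123.16

Standard weights: 0.17, 0.29, 0.19, 0.02, 0.33.
Standardized rate: 0.1700×206.80 + 0.2900×174.79 + 0.1900×147.43 + 0.0200×63.22 + 0.3300×24.36 = 123.1600 per 1,000.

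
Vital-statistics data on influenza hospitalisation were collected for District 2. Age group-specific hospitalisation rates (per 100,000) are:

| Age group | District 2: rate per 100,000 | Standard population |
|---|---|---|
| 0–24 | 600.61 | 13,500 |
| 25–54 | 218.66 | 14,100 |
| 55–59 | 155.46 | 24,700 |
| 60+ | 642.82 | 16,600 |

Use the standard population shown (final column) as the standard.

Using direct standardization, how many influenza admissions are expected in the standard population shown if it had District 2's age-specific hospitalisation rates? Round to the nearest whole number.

257

Expected influenza admissions = Σ (standard pop × age-specific rate ÷ 100,000)
= 13,500×600.61/100,000 + 14,100×218.66/100,000 + 24,700×155.46/100,000 + 16,600×642.82/100,000
= 81.08 + 30.83 + 38.40 + 106.71 = 257.02.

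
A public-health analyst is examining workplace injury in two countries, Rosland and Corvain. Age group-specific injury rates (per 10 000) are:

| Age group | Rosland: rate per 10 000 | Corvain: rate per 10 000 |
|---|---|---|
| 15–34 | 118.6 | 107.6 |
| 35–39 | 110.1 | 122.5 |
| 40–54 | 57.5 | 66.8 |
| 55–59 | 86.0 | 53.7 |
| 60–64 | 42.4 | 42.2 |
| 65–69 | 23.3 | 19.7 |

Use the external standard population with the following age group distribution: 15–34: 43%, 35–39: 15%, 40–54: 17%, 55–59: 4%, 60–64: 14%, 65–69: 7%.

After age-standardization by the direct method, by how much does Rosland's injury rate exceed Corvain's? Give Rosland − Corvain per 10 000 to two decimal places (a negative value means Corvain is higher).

2.86

Standard weights: 0.43, 0.15, 0.17, 0.04, 0.14, 0.07.
Rosland: 0.4300×118.6 + 0.1500×110.1 + 0.1700×57.5 + 0.0400×86.0 + 0.1400×42.4 + 0.0700×23.3 = 88.2950 per 10 000.
Corvain: 0.4300×107.6 + 0.1500×122.5 + 0.1700×66.8 + 0.0400×53.7 + 0.1400×42.2 + 0.0700×19.7 = 85.4340 per 10 000.
Difference = 88.2950 − 85.4340 = 2.8610.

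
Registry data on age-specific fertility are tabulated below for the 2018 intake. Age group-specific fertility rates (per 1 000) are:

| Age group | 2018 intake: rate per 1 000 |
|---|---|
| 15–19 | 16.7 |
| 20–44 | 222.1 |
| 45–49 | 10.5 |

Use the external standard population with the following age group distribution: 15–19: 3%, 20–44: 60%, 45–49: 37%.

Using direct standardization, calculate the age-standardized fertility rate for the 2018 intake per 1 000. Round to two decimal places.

137.65

Standard weights: 0.03, 0.60, 0.37.
Standardized rate: 0.0300×16.7 + 0.6000×222.1 + 0.3700×10.5 = 137.6460 per 1 000.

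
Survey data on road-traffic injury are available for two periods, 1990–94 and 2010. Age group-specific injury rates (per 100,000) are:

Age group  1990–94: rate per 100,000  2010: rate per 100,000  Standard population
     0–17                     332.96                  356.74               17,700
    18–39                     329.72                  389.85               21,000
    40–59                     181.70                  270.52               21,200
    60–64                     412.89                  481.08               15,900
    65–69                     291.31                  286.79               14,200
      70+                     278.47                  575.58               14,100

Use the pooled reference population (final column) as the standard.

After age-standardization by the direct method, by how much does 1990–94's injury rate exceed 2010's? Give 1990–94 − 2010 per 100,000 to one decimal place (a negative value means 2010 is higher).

Standard total = 104,100; weights = 0.1700, 0.2017, 0.2037, 0.1527, 0.1364, 0.1354.
1990–94: 0.1700×332.96 + 0.2017×329.72 + 0.2037×181.70 + 0.1527×412.89 + 0.1364×291.31 + 0.1354×278.47 = 300.6487 per 100,000.
2010: 0.1700×356.74 + 0.2017×389.85 + 0.2037×270.52 + 0.1527×481.08 + 0.1364×286.79 + 0.1354×575.58 = 384.9514 per 100,000.
Difference = 300.6487 − 384.9514 = -84.3027.

-84.3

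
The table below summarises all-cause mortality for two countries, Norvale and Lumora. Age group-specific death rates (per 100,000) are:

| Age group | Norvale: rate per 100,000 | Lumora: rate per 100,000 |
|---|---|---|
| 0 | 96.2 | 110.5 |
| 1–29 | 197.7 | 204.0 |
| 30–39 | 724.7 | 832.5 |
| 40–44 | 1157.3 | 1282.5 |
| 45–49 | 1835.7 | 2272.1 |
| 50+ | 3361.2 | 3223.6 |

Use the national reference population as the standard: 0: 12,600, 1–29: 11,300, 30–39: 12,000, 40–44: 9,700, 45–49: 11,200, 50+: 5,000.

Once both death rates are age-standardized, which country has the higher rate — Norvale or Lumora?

Lumora

Standard total = 61,800; weights = 0.2039, 0.1828, 0.1942, 0.1570, 0.1812, 0.0809.
Norvale: 0.2039×96.2 + 0.1828×197.7 + 0.1942×724.7 + 0.1570×1157.3 + 0.1812×1835.7 + 0.0809×3361.2 = 982.7537 per 100,000.
Lumora: 0.2039×110.5 + 0.1828×204.0 + 0.1942×832.5 + 0.1570×1282.5 + 0.1812×2272.1 + 0.0809×3223.6 = 1095.3604 per 100,000.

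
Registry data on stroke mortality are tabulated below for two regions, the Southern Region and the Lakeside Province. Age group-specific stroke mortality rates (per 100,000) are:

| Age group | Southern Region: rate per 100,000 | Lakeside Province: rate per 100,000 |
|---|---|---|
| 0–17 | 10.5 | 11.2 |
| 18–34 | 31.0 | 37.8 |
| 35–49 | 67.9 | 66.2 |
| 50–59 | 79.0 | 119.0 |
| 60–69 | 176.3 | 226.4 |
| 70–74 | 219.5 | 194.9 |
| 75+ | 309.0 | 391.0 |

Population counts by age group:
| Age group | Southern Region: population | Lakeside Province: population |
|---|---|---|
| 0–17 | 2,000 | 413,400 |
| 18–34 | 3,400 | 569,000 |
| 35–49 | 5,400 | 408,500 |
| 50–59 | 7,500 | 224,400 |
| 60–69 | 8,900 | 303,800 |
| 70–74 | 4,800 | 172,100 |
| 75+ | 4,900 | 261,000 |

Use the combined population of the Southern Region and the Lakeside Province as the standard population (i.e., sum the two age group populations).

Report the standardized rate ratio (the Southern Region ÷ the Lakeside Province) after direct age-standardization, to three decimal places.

Combined standard total = 2,389,100; weights = 0.1739, 0.2396, 0.1732, 0.0971, 0.1309, 0.0740, 0.1113.
The Southern Region: 0.1739×10.5 + 0.2396×31.0 + 0.1732×67.9 + 0.0971×79.0 + 0.1309×176.3 + 0.0740×219.5 + 0.1113×309.0 = 102.4033 per 100,000.
The Lakeside Province: 0.1739×11.2 + 0.2396×37.8 + 0.1732×66.2 + 0.0971×119.0 + 0.1309×226.4 + 0.0740×194.9 + 0.1113×391.0 = 121.6046 per 100,000.
Ratio = 102.4033 ÷ 121.6046 = 0.84210.

0.842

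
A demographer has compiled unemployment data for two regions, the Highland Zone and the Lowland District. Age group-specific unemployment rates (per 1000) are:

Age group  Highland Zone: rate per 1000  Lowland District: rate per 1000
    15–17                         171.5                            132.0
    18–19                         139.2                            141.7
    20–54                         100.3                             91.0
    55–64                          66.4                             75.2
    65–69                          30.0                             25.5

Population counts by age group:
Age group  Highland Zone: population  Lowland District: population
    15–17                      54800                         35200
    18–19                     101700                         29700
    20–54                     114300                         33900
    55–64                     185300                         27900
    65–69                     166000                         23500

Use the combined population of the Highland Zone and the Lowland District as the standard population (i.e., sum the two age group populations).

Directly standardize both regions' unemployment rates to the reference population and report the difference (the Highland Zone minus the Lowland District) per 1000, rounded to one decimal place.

Combined standard total = 772300; weights = 0.1165, 0.1701, 0.1919, 0.2761, 0.2454.
The Highland Zone: 0.1165×171.5 + 0.1701×139.2 + 0.1919×100.3 + 0.2761×66.4 + 0.2454×30.0 = 88.6078 per 1000.
The Lowland District: 0.1165×132.0 + 0.1701×141.7 + 0.1919×91.0 + 0.2761×75.2 + 0.2454×25.5 = 83.9706 per 1000.
Difference = 88.6078 − 83.9706 = 4.6373.

4.6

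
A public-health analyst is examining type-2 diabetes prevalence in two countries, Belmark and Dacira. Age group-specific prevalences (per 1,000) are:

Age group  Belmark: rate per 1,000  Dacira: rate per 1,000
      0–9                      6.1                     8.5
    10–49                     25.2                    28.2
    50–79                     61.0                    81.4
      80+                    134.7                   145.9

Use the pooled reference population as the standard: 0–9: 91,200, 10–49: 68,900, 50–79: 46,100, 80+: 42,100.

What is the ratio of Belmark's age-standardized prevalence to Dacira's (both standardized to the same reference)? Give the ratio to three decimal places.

Standard total = 248,300; weights = 0.3673, 0.2775, 0.1857, 0.1696.
Belmark: 0.3673×6.1 + 0.2775×25.2 + 0.1857×61.0 + 0.1696×134.7 = 43.3974 per 1,000.
Dacira: 0.3673×8.5 + 0.2775×28.2 + 0.1857×81.4 + 0.1696×145.9 = 50.7979 per 1,000.
Ratio = 43.3974 ÷ 50.7979 = 0.85432.

0.854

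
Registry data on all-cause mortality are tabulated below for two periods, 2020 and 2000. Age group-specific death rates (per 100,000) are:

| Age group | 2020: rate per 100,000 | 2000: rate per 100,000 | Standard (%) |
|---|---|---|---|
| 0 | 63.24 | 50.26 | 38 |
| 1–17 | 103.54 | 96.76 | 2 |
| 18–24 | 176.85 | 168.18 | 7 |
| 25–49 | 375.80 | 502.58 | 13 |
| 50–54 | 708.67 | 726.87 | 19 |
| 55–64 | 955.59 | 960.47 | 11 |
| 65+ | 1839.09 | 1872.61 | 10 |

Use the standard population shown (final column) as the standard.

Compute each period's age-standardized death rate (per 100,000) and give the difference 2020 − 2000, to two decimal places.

Standard weights: 0.38, 0.02, 0.07, 0.13, 0.19, 0.11, 0.10.
2020: 0.3800×63.24 + 0.0200×103.54 + 0.0700×176.85 + 0.1300×375.80 + 0.1900×708.67 + 0.1100×955.59 + 0.1000×1839.09 = 511.0067 per 100,000.
2000: 0.3800×50.26 + 0.0200×96.76 + 0.0700×168.18 + 0.1300×502.58 + 0.1900×726.87 + 0.1100×960.47 + 0.1000×1872.61 = 529.1600 per 100,000.
Difference = 511.0067 − 529.1600 = -18.1533.

-18.15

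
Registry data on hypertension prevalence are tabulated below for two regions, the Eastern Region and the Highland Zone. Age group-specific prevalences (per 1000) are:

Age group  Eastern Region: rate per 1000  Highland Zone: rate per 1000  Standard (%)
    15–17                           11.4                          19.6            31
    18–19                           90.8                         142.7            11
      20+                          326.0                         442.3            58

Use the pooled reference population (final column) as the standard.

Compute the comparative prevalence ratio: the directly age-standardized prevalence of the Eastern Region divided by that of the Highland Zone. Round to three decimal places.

Standard weights: 0.31, 0.11, 0.58.
The Eastern Region: 0.3100×11.4 + 0.1100×90.8 + 0.5800×326.0 = 202.6020 per 1000.
The Highland Zone: 0.3100×19.6 + 0.1100×142.7 + 0.5800×442.3 = 278.3070 per 1000.
Ratio = 202.6020 ÷ 278.3070 = 0.72798.

0.728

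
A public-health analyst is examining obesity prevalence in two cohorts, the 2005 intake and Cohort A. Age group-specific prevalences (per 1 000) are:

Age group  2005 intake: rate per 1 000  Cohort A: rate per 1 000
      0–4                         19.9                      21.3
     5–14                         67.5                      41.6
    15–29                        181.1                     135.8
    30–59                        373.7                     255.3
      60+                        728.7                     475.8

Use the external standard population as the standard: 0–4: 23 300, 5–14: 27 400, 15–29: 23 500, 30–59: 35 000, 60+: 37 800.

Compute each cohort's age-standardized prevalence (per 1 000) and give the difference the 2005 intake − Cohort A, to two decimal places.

Standard total = 147 000; weights = 0.1585, 0.1864, 0.1599, 0.2381, 0.2571.
The 2005 intake: 0.1585×19.9 + 0.1864×67.5 + 0.1599×181.1 + 0.2381×373.7 + 0.2571×728.7 = 321.0434 per 1 000.
Cohort A: 0.1585×21.3 + 0.1864×41.6 + 0.1599×135.8 + 0.2381×255.3 + 0.2571×475.8 = 215.9739 per 1 000.
Difference = 321.0434 − 215.9739 = 105.0695.

105.07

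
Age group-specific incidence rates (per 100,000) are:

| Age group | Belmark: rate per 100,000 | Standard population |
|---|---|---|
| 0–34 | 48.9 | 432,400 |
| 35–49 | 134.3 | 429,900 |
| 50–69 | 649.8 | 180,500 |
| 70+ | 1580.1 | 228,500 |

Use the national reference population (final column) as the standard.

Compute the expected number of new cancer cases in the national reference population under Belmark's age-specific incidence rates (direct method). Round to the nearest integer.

Expected new cancer cases = Σ (standard pop × age-specific rate ÷ 100,000)
= 432,400×48.9/100,000 + 429,900×134.3/100,000 + 180,500×649.8/100,000 + 228,500×1580.1/100,000
= 211.44 + 577.36 + 1172.89 + 3610.53 = 5572.22.

5572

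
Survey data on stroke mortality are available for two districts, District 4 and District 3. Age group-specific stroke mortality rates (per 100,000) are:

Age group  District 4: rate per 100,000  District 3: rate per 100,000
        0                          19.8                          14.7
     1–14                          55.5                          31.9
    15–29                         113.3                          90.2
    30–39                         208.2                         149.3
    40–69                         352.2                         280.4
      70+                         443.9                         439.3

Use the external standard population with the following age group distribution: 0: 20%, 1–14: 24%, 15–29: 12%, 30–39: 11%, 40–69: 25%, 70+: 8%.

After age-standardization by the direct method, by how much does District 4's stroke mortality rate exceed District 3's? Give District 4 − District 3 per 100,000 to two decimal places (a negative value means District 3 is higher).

Standard weights: 0.20, 0.24, 0.12, 0.11, 0.25, 0.08.
District 4: 0.2000×19.8 + 0.2400×55.5 + 0.1200×113.3 + 0.1100×208.2 + 0.2500×352.2 + 0.0800×443.9 = 177.3400 per 100,000.
District 3: 0.2000×14.7 + 0.2400×31.9 + 0.1200×90.2 + 0.1100×149.3 + 0.2500×280.4 + 0.0800×439.3 = 143.0870 per 100,000.
Difference = 177.3400 − 143.0870 = 34.2530.

34.25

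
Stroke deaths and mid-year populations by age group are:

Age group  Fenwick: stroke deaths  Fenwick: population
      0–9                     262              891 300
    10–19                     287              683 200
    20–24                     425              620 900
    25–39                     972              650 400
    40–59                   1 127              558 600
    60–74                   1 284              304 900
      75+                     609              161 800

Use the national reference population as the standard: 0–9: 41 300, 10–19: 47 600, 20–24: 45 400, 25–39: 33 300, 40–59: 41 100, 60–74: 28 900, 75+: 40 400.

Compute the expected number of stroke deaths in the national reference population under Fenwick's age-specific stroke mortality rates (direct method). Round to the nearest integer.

Age-specific rates per 100 000 for Fenwick: 29.40, 42.01, 68.45, 149.45, 201.75, 421.12, 376.39.
Expected stroke deaths = Σ (standard pop × age-specific rate ÷ 100 000)
= 41 300×29.40/100 000 + 47 600×42.01/100 000 + 45 400×68.45/100 000 + 33 300×149.45/100 000 + 41 100×201.75/100 000 + 28 900×421.12/100 000 + 40 400×376.39/100 000
= 12.14 + 20.00 + 31.08 + 49.77 + 82.92 + 121.70 + 152.06 = 469.66.

470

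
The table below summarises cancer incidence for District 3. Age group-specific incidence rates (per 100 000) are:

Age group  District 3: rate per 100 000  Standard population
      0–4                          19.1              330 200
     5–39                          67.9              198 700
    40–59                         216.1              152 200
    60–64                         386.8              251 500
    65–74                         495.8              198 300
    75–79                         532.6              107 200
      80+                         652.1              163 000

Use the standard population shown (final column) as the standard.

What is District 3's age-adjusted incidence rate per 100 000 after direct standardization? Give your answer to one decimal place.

Standard total = 1 401 100; weights = 0.2357, 0.1418, 0.1086, 0.1795, 0.1415, 0.0765, 0.1163.
Standardized rate: 0.2357×19.1 + 0.1418×67.9 + 0.1086×216.1 + 0.1795×386.8 + 0.1415×495.8 + 0.0765×532.6 + 0.1163×652.1 = 293.8215 per 100 000.

293.8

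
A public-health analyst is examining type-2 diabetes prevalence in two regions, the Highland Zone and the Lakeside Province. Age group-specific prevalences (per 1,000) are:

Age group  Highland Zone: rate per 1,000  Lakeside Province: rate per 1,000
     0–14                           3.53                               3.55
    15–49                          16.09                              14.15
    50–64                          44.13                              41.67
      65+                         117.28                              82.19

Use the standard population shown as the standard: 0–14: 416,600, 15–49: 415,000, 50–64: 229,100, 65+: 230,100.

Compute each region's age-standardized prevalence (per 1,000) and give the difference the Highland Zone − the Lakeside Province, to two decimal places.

Standard total = 1,290,800; weights = 0.3227, 0.3215, 0.1775, 0.1783.
The Highland Zone: 0.3227×3.53 + 0.3215×16.09 + 0.1775×44.13 + 0.1783×117.28 = 35.0513 per 1,000.
The Lakeside Province: 0.3227×3.55 + 0.3215×14.15 + 0.1775×41.67 + 0.1783×82.19 = 27.7422 per 1,000.
Difference = 35.0513 − 27.7422 = 7.3091.

7.31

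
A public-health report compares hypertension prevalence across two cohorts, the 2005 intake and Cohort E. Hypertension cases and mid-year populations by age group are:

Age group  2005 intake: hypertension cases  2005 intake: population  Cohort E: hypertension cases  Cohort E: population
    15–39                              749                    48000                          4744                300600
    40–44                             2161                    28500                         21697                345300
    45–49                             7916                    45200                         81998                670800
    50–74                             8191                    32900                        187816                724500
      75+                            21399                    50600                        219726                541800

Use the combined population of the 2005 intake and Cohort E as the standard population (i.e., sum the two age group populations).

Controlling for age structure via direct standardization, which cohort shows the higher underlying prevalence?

2005 intake

Age-specific rates per 1000 for the 2005 intake: 15.604, 75.825, 175.133, 248.967, 422.905.
For Cohort E: 15.782, 62.835, 122.239, 259.235, 405.548.
Combined standard total = 2788200; weights = 0.1250, 0.1341, 0.2568, 0.2716, 0.2125.
The 2005 intake: 0.1250×15.604 + 0.1341×75.825 + 0.2568×175.133 + 0.2716×248.967 + 0.2125×422.905 = 214.5736 per 1000.
Cohort E: 0.1250×15.782 + 0.1341×62.835 + 0.2568×122.239 + 0.2716×259.235 + 0.2125×405.548 = 198.3732 per 1000.
The crude rates (196.96 vs 199.76) would put Cohort E higher, but that reflects its age composition; once standardized to a common age structure, the 2005 intake has the higher underlying rate.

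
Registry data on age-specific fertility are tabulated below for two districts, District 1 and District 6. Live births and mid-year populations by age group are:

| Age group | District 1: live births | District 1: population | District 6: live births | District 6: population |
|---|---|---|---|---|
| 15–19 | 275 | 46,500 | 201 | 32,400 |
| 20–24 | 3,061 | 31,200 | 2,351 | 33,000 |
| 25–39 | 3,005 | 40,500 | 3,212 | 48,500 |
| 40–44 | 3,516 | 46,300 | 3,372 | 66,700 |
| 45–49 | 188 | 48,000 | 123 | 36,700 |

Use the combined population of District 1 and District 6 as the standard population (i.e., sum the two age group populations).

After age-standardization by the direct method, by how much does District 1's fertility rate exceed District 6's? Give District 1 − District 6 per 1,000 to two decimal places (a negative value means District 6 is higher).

Age-specific rates per 1,000 for District 1: 5.914, 98.109, 74.198, 75.940, 3.917.
For District 6: 6.204, 71.242, 66.227, 50.555, 3.351.
Combined standard total = 429,800; weights = 0.1836, 0.1494, 0.2071, 0.2629, 0.1971.
District 1: 0.1836×5.914 + 0.1494×98.109 + 0.2071×74.198 + 0.2629×75.940 + 0.1971×3.917 = 51.8420 per 1,000.
District 6: 0.1836×6.204 + 0.1494×71.242 + 0.2071×66.227 + 0.2629×50.555 + 0.1971×3.351 = 39.4462 per 1,000.
Difference = 51.8420 − 39.4462 = 12.3958.

12.40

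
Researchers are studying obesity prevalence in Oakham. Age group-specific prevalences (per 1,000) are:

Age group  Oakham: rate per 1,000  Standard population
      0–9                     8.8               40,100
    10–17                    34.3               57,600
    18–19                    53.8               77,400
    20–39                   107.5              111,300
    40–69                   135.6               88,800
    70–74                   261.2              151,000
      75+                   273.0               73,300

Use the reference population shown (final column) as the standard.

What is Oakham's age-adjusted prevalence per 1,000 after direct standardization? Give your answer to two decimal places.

Standard total = 599,500; weights = 0.0669, 0.0961, 0.1291, 0.1857, 0.1481, 0.2519, 0.1223.
Standardized rate: 0.0669×8.8 + 0.0961×34.3 + 0.1291×53.8 + 0.1857×107.5 + 0.1481×135.6 + 0.2519×261.2 + 0.1223×273.0 = 150.0431 per 1,000.

150.04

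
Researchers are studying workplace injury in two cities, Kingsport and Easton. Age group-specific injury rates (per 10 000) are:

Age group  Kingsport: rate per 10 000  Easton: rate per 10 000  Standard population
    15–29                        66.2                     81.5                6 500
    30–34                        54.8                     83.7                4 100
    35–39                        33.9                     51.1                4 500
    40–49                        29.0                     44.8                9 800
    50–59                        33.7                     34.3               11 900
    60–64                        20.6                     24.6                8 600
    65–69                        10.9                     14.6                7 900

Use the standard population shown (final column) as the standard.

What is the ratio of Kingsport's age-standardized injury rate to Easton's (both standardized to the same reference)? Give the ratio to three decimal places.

Standard total = 53 300; weights = 0.1220, 0.0769, 0.0844, 0.1839, 0.2233, 0.1614, 0.1482.
Kingsport: 0.1220×66.2 + 0.0769×54.8 + 0.0844×33.9 + 0.1839×29.0 + 0.2233×33.7 + 0.1614×20.6 + 0.1482×10.9 = 32.9462 per 10 000.
Easton: 0.1220×81.5 + 0.0769×83.7 + 0.0844×51.1 + 0.1839×44.8 + 0.2233×34.3 + 0.1614×24.6 + 0.1482×14.6 = 42.7201 per 10 000.
Ratio = 32.9462 ÷ 42.7201 = 0.77121.

0.771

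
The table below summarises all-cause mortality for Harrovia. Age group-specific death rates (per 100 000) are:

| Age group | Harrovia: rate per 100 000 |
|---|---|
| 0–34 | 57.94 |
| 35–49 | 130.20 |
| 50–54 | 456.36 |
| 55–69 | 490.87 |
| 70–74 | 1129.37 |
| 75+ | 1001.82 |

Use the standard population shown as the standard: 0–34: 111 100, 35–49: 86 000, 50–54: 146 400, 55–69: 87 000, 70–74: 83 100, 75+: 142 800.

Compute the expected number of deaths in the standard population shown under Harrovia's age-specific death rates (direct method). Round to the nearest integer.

Expected deaths = Σ (standard pop × age-specific rate ÷ 100 000)
= 111 100×57.94/100 000 + 86 000×130.20/100 000 + 146 400×456.36/100 000 + 87 000×490.87/100 000 + 83 100×1129.37/100 000 + 142 800×1001.82/100 000
= 64.37 + 111.97 + 668.11 + 427.06 + 938.51 + 1430.60 = 3640.62.

3641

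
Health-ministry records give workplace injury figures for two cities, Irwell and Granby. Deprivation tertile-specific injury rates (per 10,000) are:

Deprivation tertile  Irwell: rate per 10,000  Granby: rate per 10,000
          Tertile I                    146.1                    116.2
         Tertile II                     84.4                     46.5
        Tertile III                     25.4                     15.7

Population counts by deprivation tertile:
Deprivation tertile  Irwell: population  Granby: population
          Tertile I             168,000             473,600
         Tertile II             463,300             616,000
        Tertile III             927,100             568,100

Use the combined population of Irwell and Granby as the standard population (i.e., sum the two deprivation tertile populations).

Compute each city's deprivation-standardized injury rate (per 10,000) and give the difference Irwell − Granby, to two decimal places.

23.19

Combined standard total = 3,216,100; weights = 0.1995, 0.3356, 0.4649.
Irwell: 0.1995×146.1 + 0.3356×84.4 + 0.4649×25.4 = 69.2792 per 10,000.
Granby: 0.1995×116.2 + 0.3356×46.5 + 0.4649×15.7 = 46.0856 per 10,000.
Difference = 69.2792 − 46.0856 = 23.1935.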